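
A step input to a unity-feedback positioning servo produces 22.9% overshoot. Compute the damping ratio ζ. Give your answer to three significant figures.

From %OS = 100·exp(−πζ/√(1−ζ²)), invert to get ζ = −ln(OS)/√(π² + ln²(OS)) with OS = 0.229.
−ln 0.229 = 1.474, so ζ = 1.474/√(π² + 2.173) = 0.425.

ζ ≈ 0.425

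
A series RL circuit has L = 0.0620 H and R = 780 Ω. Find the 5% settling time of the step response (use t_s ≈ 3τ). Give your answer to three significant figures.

τ = L/R = 0.0620/780 = 0.0000795 s.
t_s ≈ 3τ = 0.000238 s.

t_s ≈ 0.000238 s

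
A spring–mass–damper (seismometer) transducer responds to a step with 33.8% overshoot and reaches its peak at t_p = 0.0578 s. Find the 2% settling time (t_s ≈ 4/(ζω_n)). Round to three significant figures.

From the overshoot, ζ = −ln(OS)/√(π²+ln²(OS)) = 0.326.
From t_p = π/ω_d, ω_d = π/0.0578 = 54.4 rad/s, so ω_n = ω_d/√(1−ζ²) = 57.5 rad/s.
t_s ≈ 4/(ζω_n) = 4/(0.326·57.5) = 0.213 s.

t_s ≈ 0.213 s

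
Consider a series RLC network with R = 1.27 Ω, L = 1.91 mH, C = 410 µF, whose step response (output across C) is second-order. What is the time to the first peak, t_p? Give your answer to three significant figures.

For a series RLC circuit (capacitor voltage as output), ω_n = 1/√(LC) = 1/√(1.91 mH · 410 µF) = 1130 rad/s.
ζ = (R/2)·√(C/L) = (1.27/2)·√(410 µF/1.91 mH) = 0.294.
ω_d = ω_n√(1−ζ²) = 1080 rad/s. t_p = π/ω_d = 0.00291 s.

t_p ≈ 0.00291 s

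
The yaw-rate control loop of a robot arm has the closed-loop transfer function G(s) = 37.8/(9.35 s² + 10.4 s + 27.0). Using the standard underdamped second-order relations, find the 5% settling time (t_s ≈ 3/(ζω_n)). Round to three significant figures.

t_s ≈ 5.39 s

Dividing through by 9.35: denominator becomes s² + 1.112 s + 2.888.
So ω_n = √2.888 = 1.70 rad/s and ζ = 1.112/(2·1.70) = 0.327.
t_s ≈ 3/(ζω_n) = 5.39 s.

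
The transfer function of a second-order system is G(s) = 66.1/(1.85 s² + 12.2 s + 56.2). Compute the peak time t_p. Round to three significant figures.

t_p ≈ 0.711 s

Dividing through by 1.85: denominator becomes s² + 6.595 s + 30.38.
So ω_n = √30.38 = 5.51 rad/s and ζ = 6.595/(2·5.51) = 0.598.
ω_d = ω_n√(1−ζ²) = 4.42 rad/s. t_p = π/ω_d = 0.711 s.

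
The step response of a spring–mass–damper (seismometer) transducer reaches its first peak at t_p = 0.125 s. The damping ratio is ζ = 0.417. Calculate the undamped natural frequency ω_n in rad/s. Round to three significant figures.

Peak time t_p = π/ω_d, so ω_d = π/t_p = π/0.125 = 25.1 rad/s.
ω_n = ω_d/√(1−ζ²) = 25.1/√0.826 = 27.7 rad/s.

ω_n ≈ 27.7 rad/s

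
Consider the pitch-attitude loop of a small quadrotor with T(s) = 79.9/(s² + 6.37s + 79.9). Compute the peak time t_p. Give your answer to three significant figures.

t_p ≈ 0.376 s

Comparing the denominator to s² + 2ζω_n s + ω_n²: ω_n = √79.9 = 8.94 rad/s, and 2ζω_n = 6.37 so ζ = 6.37/(2·8.94) = 0.356.
The damped frequency ω_d = ω_n√(1−ζ²) = 8.35 rad/s. Then t_p = π/ω_d = 0.376 s.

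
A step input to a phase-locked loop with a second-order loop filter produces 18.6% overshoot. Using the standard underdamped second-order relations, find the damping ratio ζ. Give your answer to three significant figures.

From %OS = 100·exp(−πζ/√(1−ζ²)), invert to get ζ = −ln(OS)/√(π² + ln²(OS)) with OS = 0.186.
−ln 0.186 = 1.682, so ζ = 1.682/√(π² + 2.829) = 0.472.

ζ ≈ 0.472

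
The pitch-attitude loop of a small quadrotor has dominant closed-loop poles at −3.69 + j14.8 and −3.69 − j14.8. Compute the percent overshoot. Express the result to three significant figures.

%OS ≈ 45.7%

The poles are at −σ ± jω_d with σ = 3.69 and ω_d = 14.8, so ω_n = √(σ²+ω_d²) = 15.3 rad/s and ζ = σ/ω_n = 0.242.
%OS = 100 e^{−πζ/√(1−ζ²)} with ζ = 0.242 gives 45.7%.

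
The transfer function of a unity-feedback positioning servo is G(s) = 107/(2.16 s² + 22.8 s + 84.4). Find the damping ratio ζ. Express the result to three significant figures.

ζ ≈ 0.844

Dividing through by 2.16: denominator becomes s² + 10.56 s + 39.07.
So ω_n = √39.07 = 6.25 rad/s and ζ = 10.56/(2·6.25) = 0.844.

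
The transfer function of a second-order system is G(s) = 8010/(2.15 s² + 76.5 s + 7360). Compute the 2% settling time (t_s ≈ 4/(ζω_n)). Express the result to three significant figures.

t_s ≈ 0.225 s

Dividing through by 2.15: denominator becomes s² + 35.58 s + 3423.
So ω_n = √3423 = 58.5 rad/s and ζ = 35.58/(2·58.5) = 0.304.
t_s ≈ 4/(ζω_n) = 0.225 s.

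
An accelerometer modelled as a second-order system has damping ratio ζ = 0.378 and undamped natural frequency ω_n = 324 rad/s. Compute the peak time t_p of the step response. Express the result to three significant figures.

t_p ≈ 0.0105 s

The damped frequency is ω_d = ω_n√(1−ζ²) = 324·√(1−0.143) = 300 rad/s.
Peak time t_p = π/ω_d = π/300 = 0.0105 s.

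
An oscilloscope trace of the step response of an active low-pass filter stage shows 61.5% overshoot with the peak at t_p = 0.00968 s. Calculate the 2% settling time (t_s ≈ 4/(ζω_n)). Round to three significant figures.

The overshoot fixes ζ = −ln(OS)/√(π²+ln²(OS)) = 0.153.
From t_p = π/ω_d, ω_d = π/0.00968 = 325 rad/s, so ω_n = ω_d/√(1−ζ²) = 328 rad/s.
t_s ≈ 4/(ζω_n) = 4/(0.153·328) = 0.0796 s.

t_s ≈ 0.0796 s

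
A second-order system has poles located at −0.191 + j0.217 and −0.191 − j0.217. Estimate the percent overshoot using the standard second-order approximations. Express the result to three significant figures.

%OS ≈ 6.30%

With σ = 0.191, ω_d = 0.217: ω_n = √(σ²+ω_d²) = 0.289 rad/s, ζ = σ/ω_n = 0.661.
%OS = 100·exp(−πζ/√(1−ζ²)) = 6.30%.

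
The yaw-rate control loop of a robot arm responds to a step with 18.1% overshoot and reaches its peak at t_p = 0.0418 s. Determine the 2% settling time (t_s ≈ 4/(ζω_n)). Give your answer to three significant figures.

t_s ≈ 0.0978 s

From the overshoot, ζ = −ln(OS)/√(π²+ln²(OS)) = 0.478.
From t_p = π/ω_d, ω_d = π/0.0418 = 75.2 rad/s, so ω_n = ω_d/√(1−ζ²) = 85.6 rad/s.
t_s ≈ 4/(ζω_n) = 4/(0.478·85.6) = 0.0978 s.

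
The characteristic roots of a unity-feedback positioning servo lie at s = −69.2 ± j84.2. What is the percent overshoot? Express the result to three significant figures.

The poles are at −σ ± jω_d with σ = 69.2 and ω_d = 84.2, so ω_n = √(σ²+ω_d²) = 109 rad/s and ζ = σ/ω_n = 0.635.
Overshoot: exp(−π·0.635/√(1−0.635²)) = 0.0756, i.e. 7.56%.

%OS ≈ 7.56%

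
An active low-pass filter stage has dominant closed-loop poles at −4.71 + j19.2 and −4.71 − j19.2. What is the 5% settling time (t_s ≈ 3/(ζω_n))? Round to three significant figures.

t_s ≈ 0.637 s

For poles at −σ ± jω_d, ζω_n = σ = 4.71, so t_s ≈ 3/σ = 0.637 s.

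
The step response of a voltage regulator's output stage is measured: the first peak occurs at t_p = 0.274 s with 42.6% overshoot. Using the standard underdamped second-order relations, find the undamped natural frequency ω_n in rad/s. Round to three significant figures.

From the overshoot, ζ = −ln(OS)/√(π²+ln²(OS)) = 0.262.
t_p = π/ω_d ⇒ ω_d = 11.5 rad/s; then ω_n = ω_d/√(1−ζ²) = 11.9 rad/s.

ω_n ≈ 11.9 rad/s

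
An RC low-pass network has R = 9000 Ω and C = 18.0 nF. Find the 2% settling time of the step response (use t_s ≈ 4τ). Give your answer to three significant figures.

τ = RC = 9000 × 18.0 nF = 0.000162 s.
t_s ≈ 4τ = 0.000648 s.

t_s ≈ 0.000648 s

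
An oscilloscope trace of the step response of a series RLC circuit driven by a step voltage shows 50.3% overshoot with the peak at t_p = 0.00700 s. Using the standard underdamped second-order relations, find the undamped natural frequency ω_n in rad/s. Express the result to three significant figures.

From the overshoot, ζ = −ln(OS)/√(π²+ln²(OS)) = 0.214.
t_p = π/ω_d ⇒ ω_d = 449 rad/s; then ω_n = ω_d/√(1−ζ²) = 459 rad/s.

ω_n ≈ 459 rad/s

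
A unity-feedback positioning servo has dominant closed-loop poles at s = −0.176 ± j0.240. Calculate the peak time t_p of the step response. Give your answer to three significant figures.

t_p ≈ 13.1 s

t_p = π/ω_d with ω_d = 0.240 (the imaginary part), so t_p = 13.1 s.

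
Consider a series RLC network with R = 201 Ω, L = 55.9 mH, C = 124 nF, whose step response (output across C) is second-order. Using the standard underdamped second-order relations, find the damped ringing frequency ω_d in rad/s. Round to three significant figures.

ω_d ≈ 11900 rad/s

For a series RLC circuit (capacitor voltage as output), ω_n = 1/√(LC) = 1/√(55.9 mH · 124 nF) = 12000 rad/s.
ζ = (R/2)·√(C/L) = (201/2)·√(124 nF/55.9 mH) = 0.150.
ω_d = ω_n√(1−ζ²) = 11900 rad/s.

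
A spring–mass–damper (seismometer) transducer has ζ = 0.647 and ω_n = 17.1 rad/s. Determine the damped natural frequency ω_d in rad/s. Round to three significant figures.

ω_d = ω_n√(1−ζ²) = 17.1·√0.581 = 13.0 rad/s.

ω_d ≈ 13.0 rad/s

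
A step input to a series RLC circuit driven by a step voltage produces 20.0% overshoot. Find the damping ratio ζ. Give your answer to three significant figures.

From %OS = 100·exp(−πζ/√(1−ζ²)), invert to get ζ = −ln(OS)/√(π² + ln²(OS)) with OS = 0.200.
−ln 0.200 = 1.609, so ζ = 1.609/√(π² + 2.590) = 0.456.

ζ ≈ 0.456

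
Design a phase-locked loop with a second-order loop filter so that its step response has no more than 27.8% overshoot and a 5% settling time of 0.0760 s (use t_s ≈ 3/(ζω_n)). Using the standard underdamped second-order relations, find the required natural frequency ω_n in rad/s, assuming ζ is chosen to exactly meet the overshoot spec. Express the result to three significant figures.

From %OS = 100·exp(−πζ/√(1−ζ²)), invert to get ζ = −ln(OS)/√(π² + ln²(OS)) with OS = 0.278.
−ln 0.278 = 1.280, so ζ = 1.280/√(π² + 1.639) = 0.377.
Then ω_n = 3/(ζ t_s) = 3/(0.377 × 0.0760) = 105 rad/s.

ω_n ≈ 105 rad/s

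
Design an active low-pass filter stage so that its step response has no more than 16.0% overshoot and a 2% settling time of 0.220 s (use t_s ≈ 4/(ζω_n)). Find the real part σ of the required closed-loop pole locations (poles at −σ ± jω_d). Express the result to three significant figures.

σ ≈ 18.2

The settling-time spec alone fixes σ = ζω_n = 4/t_s = 4/0.220 = 18.2.
(Overshoot then fixes ζ = 0.504 and hence ω_d = σ·√(1−ζ²)/ζ = 31.2 rad/s.)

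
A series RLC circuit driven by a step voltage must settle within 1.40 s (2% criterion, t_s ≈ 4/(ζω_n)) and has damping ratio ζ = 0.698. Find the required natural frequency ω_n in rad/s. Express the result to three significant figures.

Rearranging t_s ≈ 4/(ζω_n) gives ω_n = 4/(ζ·t_s) = 4/(0.698 × 1.40) = 4.09 rad/s.

ω_n ≈ 4.09 rad/s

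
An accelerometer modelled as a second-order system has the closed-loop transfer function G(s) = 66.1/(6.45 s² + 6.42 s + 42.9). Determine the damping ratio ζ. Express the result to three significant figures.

Dividing through by 6.45: denominator becomes s² + 0.9953 s + 6.651.
So ω_n = √6.651 = 2.58 rad/s and ζ = 0.9953/(2·2.58) = 0.193.

ζ ≈ 0.193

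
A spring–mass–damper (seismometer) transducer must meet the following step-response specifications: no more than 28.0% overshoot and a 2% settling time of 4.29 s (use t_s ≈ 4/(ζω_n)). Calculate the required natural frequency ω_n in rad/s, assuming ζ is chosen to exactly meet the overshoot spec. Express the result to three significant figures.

ω_n ≈ 2.48 rad/s

Inverting the overshoot relation: ζ = |ln 0.280|/√(π² + ln²0.280) = 0.376.
Then ω_n = 4/(ζ t_s) = 4/(0.376 × 4.29) = 2.48 rad/s.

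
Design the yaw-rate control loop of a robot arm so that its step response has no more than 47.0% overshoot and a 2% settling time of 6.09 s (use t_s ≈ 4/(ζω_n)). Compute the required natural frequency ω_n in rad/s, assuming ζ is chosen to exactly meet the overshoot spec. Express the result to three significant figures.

ω_n ≈ 2.81 rad/s

ζ = −ln(OS)/√(π² + (ln OS)²). With OS = 0.470, ln OS = −0.7550 and ζ = 0.7550/3.231 = 0.234.
From t_s ≈ 4/(ζω_n): ω_n = 4/(ζ·t_s) = 4/(0.234·6.09) = 2.81 rad/s.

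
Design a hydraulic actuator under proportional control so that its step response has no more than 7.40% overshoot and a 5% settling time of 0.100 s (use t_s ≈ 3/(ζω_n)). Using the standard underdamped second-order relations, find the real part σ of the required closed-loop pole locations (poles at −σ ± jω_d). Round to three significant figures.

σ ≈ 30.0

The settling-time spec alone fixes σ = ζω_n = 3/t_s = 3/0.100 = 30.0.
(Overshoot then fixes ζ = 0.638 and hence ω_d = σ·√(1−ζ²)/ζ = 36.2 rad/s.)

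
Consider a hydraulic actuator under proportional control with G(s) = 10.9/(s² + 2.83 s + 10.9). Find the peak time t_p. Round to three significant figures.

t_p ≈ 1.05 s

ω_n = √10.9 = 3.30 rad/s; ζ = 2.83/(2·3.30) = 0.429.
The damped frequency ω_d = ω_n√(1−ζ²) = 2.98 rad/s. Then t_p = π/ω_d = 1.05 s.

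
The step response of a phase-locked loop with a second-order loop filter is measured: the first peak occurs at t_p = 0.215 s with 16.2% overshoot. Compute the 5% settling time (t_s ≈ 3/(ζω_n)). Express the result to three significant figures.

ζ from %OS: ζ = |ln 0.162|/√(π²+ln²0.162) = 0.501.
From t_p = π/ω_d, ω_d = π/0.215 = 14.6 rad/s, so ω_n = ω_d/√(1−ζ²) = 16.9 rad/s.
t_s ≈ 3/(ζω_n) = 3/(0.501·16.9) = 0.354 s.

t_s ≈ 0.354 s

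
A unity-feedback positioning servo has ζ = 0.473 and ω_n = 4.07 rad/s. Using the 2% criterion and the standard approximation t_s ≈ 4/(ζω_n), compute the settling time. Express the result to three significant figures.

t_s ≈ 2.08 s

t_s ≈ 4/(ζω_n) = 4/(0.473 × 4.07) = 2.08 s.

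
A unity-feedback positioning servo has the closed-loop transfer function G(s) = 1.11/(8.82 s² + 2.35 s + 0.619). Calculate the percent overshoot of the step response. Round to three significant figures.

%OS ≈ 16.1%

Dividing through by 8.82: denominator becomes s² + 0.2664 s + 0.07018.
So ω_n = √0.07018 = 0.265 rad/s and ζ = 0.2664/(2·0.265) = 0.503.
%OS = 100 e^{−πζ/√(1−ζ²)} with ζ = 0.503 gives 16.1%.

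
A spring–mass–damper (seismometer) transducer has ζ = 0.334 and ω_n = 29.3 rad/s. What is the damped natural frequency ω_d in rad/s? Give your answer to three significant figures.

ω_d ≈ 27.6 rad/s

ω_d = ω_n√(1−ζ²) = 29.3·√0.888 = 27.6 rad/s.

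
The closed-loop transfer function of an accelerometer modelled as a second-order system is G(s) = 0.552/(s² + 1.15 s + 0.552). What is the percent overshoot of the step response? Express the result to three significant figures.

%OS ≈ 2.15%

ω_n = √0.552 = 0.743 rad/s; ζ = 1.15/(2·0.743) = 0.774.
%OS = 100 e^{−πζ/√(1−ζ²)} with ζ = 0.774 gives 2.15%.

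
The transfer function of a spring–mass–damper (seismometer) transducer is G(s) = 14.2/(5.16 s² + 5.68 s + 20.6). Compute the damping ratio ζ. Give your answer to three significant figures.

Dividing through by 5.16: denominator becomes s² + 1.101 s + 3.992.
So ω_n = √3.992 = 2.00 rad/s and ζ = 1.101/(2·2.00) = 0.275.

ζ ≈ 0.275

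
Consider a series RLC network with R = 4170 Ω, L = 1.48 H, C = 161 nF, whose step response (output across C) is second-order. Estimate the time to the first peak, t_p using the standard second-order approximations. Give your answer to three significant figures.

t_p ≈ 0.00211 s

For a series RLC circuit (capacitor voltage as output), ω_n = 1/√(LC) = 1/√(1.48 H · 161 nF) = 2050 rad/s.
ζ = (R/2)·√(C/L) = (4170/2)·√(161 nF/1.48 H) = 0.688.
The damped frequency ω_d = ω_n√(1−ζ²) = 1490 rad/s. t_p = π/ω_d = 0.00211 s.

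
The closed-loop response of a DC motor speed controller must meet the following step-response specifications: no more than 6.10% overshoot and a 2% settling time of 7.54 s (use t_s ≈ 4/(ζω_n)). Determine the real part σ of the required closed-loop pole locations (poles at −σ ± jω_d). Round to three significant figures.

σ ≈ 0.531

The settling-time spec alone fixes σ = ζω_n = 4/t_s = 4/7.54 = 0.531.
(Overshoot then fixes ζ = 0.665 and hence ω_d = σ·√(1−ζ²)/ζ = 0.596 rad/s.)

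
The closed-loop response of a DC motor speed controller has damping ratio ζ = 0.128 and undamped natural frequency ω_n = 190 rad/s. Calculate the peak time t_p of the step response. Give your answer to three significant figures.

The damped frequency is ω_d = ω_n√(1−ζ²) = 190·√(1−0.0164) = 188 rad/s.
Peak time t_p = π/ω_d = π/188 = 0.0167 s.

t_p ≈ 0.0167 s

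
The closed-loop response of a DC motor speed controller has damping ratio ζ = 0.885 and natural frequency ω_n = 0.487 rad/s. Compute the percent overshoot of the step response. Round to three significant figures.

For an underdamped second-order system, %OS = 100·exp(−πζ/√(1−ζ²)).
πζ/√(1−ζ²) = π·0.885/√(1−0.783) = 5.972, so %OS = 100·e^(−5.972) = 0.255%.

%OS ≈ 0.255%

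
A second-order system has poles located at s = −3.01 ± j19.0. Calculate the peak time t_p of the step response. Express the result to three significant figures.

t_p = π/ω_d with ω_d = 19.0 (the imaginary part), so t_p = 0.165 s.

t_p ≈ 0.165 s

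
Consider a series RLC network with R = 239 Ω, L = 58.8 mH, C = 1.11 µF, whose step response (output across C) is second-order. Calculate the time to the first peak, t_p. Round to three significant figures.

t_p ≈ 0.000939 s

For a series RLC circuit (capacitor voltage as output), ω_n = 1/√(LC) = 1/√(58.8 mH · 1.11 µF) = 3910 rad/s.
ζ = (R/2)·√(C/L) = (239/2)·√(1.11 µF/58.8 mH) = 0.519.
The damped frequency ω_d = ω_n√(1−ζ²) = 3350 rad/s. t_p = π/ω_d = 0.000939 s.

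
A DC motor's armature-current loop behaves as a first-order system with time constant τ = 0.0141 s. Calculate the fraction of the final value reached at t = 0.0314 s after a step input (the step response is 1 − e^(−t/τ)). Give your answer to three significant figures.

y(t)/y_∞ = 1 − e^(−t/τ) = 1 − e^(−0.0314/0.0141) = 1 − e^(−2.23) = 0.892.

y/y_∞ ≈ 0.892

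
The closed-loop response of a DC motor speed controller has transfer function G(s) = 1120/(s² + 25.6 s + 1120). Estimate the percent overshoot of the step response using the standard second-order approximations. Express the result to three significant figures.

ω_n = √1120 = 33.5 rad/s; ζ = 25.6/(2·33.5) = 0.382.
%OS = 100 e^{−πζ/√(1−ζ²)} with ζ = 0.382 gives 27.2%.

%OS ≈ 27.2%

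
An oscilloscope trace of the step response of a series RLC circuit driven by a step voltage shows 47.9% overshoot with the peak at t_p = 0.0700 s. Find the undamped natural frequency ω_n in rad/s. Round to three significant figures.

From the overshoot, ζ = −ln(OS)/√(π²+ln²(OS)) = 0.228.
t_p = π/ω_d ⇒ ω_d = 44.9 rad/s; then ω_n = ω_d/√(1−ζ²) = 46.1 rad/s.

ω_n ≈ 46.1 rad/s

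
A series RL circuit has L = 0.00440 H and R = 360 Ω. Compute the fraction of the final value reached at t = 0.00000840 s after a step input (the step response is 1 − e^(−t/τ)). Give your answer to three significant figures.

y/y_∞ ≈ 0.497

τ = L/R = 0.00440/360 = 0.0000122 s.
y(t)/y_∞ = 1 − e^(−t/τ) = 1 − e^(−0.00000840/0.0000122) = 1 − e^(−0.687) = 0.497.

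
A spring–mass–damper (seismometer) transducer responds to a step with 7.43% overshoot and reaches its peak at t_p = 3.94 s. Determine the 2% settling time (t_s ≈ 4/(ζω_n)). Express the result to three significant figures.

t_s ≈ 6.06 s

From the overshoot, ζ = −ln(OS)/√(π²+ln²(OS)) = 0.638.
t_p = π/ω_d ⇒ ω_d = 0.797 rad/s; then ω_n = ω_d/√(1−ζ²) = 1.03 rad/s.
t_s ≈ 4/(ζω_n) = 4/(0.638·1.03) = 6.06 s.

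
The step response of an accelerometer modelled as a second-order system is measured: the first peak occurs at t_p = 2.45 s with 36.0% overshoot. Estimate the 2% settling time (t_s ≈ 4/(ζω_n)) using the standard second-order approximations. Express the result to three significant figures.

The overshoot fixes ζ = −ln(OS)/√(π²+ln²(OS)) = 0.309.
From t_p = π/ω_d, ω_d = π/2.45 = 1.28 rad/s, so ω_n = ω_d/√(1−ζ²) = 1.35 rad/s.
t_s ≈ 4/(ζω_n) = 4/(0.309·1.35) = 9.59 s.

t_s ≈ 9.59 s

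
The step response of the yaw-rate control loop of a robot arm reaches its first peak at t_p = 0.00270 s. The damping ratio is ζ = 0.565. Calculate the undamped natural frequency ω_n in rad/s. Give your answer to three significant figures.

ω_n ≈ 1410 rad/s

Peak time t_p = π/ω_d, so ω_d = π/t_p = π/0.00270 = 1160 rad/s.
ω_n = ω_d/√(1−ζ²) = 1160/√0.681 = 1410 rad/s.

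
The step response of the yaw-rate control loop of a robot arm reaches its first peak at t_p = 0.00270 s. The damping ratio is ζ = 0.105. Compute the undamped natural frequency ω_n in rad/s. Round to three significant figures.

ω_n ≈ 1170 rad/s

Peak time t_p = π/ω_d, so ω_d = π/t_p = π/0.00270 = 1160 rad/s.
ω_n = ω_d/√(1−ζ²) = 1160/√0.989 = 1170 rad/s.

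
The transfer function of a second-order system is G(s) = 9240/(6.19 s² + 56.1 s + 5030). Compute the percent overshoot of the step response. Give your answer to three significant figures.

Dividing through by 6.19: denominator becomes s² + 9.063 s + 812.6.
So ω_n = √812.6 = 28.5 rad/s and ζ = 9.063/(2·28.5) = 0.159.
%OS = 100 e^{−πζ/√(1−ζ²)} with ζ = 0.159 gives 60.3%.

%OS ≈ 60.3%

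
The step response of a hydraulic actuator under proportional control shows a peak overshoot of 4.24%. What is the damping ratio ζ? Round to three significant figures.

Inverting the overshoot relation: ζ = |ln 0.0424|/√(π² + ln²0.0424) = 0.709.

ζ ≈ 0.709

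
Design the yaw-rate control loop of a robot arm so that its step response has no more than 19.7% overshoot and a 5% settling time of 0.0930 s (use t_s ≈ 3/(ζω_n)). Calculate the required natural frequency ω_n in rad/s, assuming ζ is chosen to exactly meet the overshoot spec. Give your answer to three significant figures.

ζ = −ln(OS)/√(π² + (ln OS)²). With OS = 0.197, ln OS = −1.625 and ζ = 1.625/3.537 = 0.459.
Then ω_n = 3/(ζ t_s) = 3/(0.459 × 0.0930) = 70.2 rad/s.

ω_n ≈ 70.2 rad/s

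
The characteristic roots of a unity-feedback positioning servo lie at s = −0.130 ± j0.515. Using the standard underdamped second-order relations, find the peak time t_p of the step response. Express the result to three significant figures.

t_p = π/ω_d with ω_d = 0.515 (the imaginary part), so t_p = 6.10 s.

t_p ≈ 6.10 s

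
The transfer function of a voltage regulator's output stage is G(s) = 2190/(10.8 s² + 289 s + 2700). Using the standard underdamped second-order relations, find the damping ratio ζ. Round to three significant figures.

ζ ≈ 0.846

Dividing through by 10.8: denominator becomes s² + 26.76 s + 250.0.
So ω_n = √250.0 = 15.8 rad/s and ζ = 26.76/(2·15.8) = 0.846.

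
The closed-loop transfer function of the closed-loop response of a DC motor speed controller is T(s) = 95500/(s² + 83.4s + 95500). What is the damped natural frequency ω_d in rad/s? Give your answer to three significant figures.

Comparing the denominator to s² + 2ζω_n s + ω_n²: ω_n = √95500 = 309 rad/s, and 2ζω_n = 83.4 so ζ = 83.4/(2·309) = 0.135.
ω_d = ω_n√(1−ζ²) = 306 rad/s.

ω_d ≈ 306 rad/s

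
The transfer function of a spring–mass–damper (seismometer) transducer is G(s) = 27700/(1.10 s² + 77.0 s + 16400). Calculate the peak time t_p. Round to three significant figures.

t_p ≈ 0.0269 s

Dividing through by 1.10: denominator becomes s² + 70.00 s + 14910.
So ω_n = √14910 = 122 rad/s and ζ = 70.00/(2·122) = 0.287.
ω_d = ω_n√(1−ζ²) = 117 rad/s. t_p = π/ω_d = 0.0269 s.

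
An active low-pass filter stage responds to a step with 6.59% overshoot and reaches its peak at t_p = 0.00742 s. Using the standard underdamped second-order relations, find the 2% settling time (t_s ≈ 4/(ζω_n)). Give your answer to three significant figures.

From the overshoot, ζ = −ln(OS)/√(π²+ln²(OS)) = 0.655.
From t_p = π/ω_d, ω_d = π/0.00742 = 423 rad/s, so ω_n = ω_d/√(1−ζ²) = 560 rad/s.
t_s ≈ 4/(ζω_n) = 4/(0.655·560) = 0.0109 s.

t_s ≈ 0.0109 s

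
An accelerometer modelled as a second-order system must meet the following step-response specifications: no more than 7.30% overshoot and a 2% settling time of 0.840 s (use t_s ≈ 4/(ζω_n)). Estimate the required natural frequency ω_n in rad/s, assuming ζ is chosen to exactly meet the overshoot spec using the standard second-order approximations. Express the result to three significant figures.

ω_n ≈ 7.44 rad/s

From %OS = 100·exp(−πζ/√(1−ζ²)), invert to get ζ = −ln(OS)/√(π² + ln²(OS)) with OS = 0.0730.
−ln 0.0730 = 2.617, so ζ = 2.617/√(π² + 6.850) = 0.640.
From t_s ≈ 4/(ζω_n): ω_n = 4/(ζ·t_s) = 4/(0.640·0.840) = 7.44 rad/s.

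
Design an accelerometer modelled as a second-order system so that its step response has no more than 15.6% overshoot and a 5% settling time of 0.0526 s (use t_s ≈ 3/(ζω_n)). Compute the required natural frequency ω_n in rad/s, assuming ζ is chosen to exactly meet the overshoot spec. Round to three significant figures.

ω_n ≈ 112 rad/s

From %OS = 100·exp(−πζ/√(1−ζ²)), invert to get ζ = −ln(OS)/√(π² + ln²(OS)) with OS = 0.156.
−ln 0.156 = 1.858, so ζ = 1.858/√(π² + 3.452) = 0.509.
Then ω_n = 3/(ζ t_s) = 3/(0.509 × 0.0526) = 112 rad/s.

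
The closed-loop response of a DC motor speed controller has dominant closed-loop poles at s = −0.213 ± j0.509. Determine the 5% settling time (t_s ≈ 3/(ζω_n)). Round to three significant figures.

t_s ≈ 14.1 s

For poles at −σ ± jω_d, ζω_n = σ = 0.213, so t_s ≈ 3/σ = 14.1 s.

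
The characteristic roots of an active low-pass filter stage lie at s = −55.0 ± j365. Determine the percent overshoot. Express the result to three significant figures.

|pole| = ω_n = √(55.0² + 365²) = 369 rad/s; ζ = cos θ = σ/ω_n = 0.149.
Overshoot: exp(−π·0.149/√(1−0.149²)) = 0.623, i.e. 62.3%.

%OS ≈ 62.3%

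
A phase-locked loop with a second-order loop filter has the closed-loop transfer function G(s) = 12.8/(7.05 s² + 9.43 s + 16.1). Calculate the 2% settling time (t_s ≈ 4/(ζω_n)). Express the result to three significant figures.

Dividing through by 7.05: denominator becomes s² + 1.338 s + 2.284.
So ω_n = √2.284 = 1.51 rad/s and ζ = 1.338/(2·1.51) = 0.443.
t_s ≈ 4/(ζω_n) = 5.98 s.

t_s ≈ 5.98 s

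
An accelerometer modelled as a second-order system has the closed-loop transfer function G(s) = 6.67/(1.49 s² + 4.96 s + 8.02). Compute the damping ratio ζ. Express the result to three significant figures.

Dividing through by 1.49: denominator becomes s² + 3.329 s + 5.383.
So ω_n = √5.383 = 2.32 rad/s and ζ = 3.329/(2·2.32) = 0.717.

ζ ≈ 0.717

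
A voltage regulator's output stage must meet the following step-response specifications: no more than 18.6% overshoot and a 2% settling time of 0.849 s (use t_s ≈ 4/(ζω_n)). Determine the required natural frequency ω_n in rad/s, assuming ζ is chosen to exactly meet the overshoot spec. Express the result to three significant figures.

ω_n ≈ 9.98 rad/s

From %OS = 100·exp(−πζ/√(1−ζ²)), invert to get ζ = −ln(OS)/√(π² + ln²(OS)) with OS = 0.186.
−ln 0.186 = 1.682, so ζ = 1.682/√(π² + 2.829) = 0.472.
From t_s ≈ 4/(ζω_n): ω_n = 4/(ζ·t_s) = 4/(0.472·0.849) = 9.98 rad/s.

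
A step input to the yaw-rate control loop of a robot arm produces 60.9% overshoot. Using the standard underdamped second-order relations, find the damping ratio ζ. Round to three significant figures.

Inverting the overshoot relation: ζ = |ln 0.609|/√(π² + ln²0.609) = 0.156.

ζ ≈ 0.156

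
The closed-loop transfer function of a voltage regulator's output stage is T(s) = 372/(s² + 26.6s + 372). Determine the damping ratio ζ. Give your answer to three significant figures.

Matching coefficients with s² + 2ζω_n s + ω_n² gives ω_n² = 372 ⇒ ω_n = 19.3 rad/s, and ζ = 26.6/(2ω_n) = 0.690.

ζ ≈ 0.690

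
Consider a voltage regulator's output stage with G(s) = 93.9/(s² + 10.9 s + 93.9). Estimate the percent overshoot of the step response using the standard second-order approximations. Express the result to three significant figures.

Matching coefficients with s² + 2ζω_n s + ω_n² gives ω_n² = 93.9 ⇒ ω_n = 9.69 rad/s, and ζ = 10.9/(2ω_n) = 0.562.
%OS = 100·exp(−πζ/√(1−ζ²)) = 11.8%.

%OS ≈ 11.8%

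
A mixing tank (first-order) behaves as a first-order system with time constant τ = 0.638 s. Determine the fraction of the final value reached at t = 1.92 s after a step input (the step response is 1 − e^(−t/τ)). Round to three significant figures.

y/y_∞ ≈ 0.951

y(t)/y_∞ = 1 − e^(−t/τ) = 1 − e^(−1.92/0.638) = 1 − e^(−3.01) = 0.951.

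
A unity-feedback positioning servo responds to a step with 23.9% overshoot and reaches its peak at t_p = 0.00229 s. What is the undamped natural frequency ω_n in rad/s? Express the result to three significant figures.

From the overshoot, ζ = −ln(OS)/√(π²+ln²(OS)) = 0.415.
t_p = π/ω_d ⇒ ω_d = 1370 rad/s; then ω_n = ω_d/√(1−ζ²) = 1510 rad/s.

ω_n ≈ 1510 rad/s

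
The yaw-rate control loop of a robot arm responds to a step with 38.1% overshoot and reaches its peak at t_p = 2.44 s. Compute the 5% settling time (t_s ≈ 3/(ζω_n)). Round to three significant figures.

t_s ≈ 7.59 s

The overshoot fixes ζ = −ln(OS)/√(π²+ln²(OS)) = 0.294.
t_p = π/ω_d ⇒ ω_d = 1.29 rad/s; then ω_n = ω_d/√(1−ζ²) = 1.35 rad/s.
t_s ≈ 3/(ζω_n) = 3/(0.294·1.35) = 7.59 s.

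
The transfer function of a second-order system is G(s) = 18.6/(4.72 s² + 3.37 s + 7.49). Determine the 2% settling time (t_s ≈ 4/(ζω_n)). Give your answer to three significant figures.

t_s ≈ 11.2 s

Dividing through by 4.72: denominator becomes s² + 0.7140 s + 1.587.
So ω_n = √1.587 = 1.26 rad/s and ζ = 0.7140/(2·1.26) = 0.283.
t_s ≈ 4/(ζω_n) = 11.2 s.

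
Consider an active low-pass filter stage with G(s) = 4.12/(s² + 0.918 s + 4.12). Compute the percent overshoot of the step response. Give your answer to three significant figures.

ω_n = √4.12 = 2.03 rad/s; ζ = 0.918/(2·2.03) = 0.226.
Overshoot: exp(−π·0.226/√(1−0.226²)) = 0.482, i.e. 48.2%.

%OS ≈ 48.2%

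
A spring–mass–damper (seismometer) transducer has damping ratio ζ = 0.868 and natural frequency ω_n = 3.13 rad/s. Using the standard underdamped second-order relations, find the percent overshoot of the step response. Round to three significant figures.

%OS ≈ 0.412%

For an underdamped second-order system, %OS = 100·exp(−πζ/√(1−ζ²)).
πζ/√(1−ζ²) = π·0.868/√(1−0.753) = 5.492, so %OS = 100·e^(−5.492) = 0.412%.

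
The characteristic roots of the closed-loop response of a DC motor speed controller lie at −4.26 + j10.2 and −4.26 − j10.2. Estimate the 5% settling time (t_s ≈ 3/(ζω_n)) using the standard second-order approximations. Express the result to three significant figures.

t_s ≈ 0.704 s

For poles at −σ ± jω_d, ζω_n = σ = 4.26, so t_s ≈ 3/σ = 0.704 s.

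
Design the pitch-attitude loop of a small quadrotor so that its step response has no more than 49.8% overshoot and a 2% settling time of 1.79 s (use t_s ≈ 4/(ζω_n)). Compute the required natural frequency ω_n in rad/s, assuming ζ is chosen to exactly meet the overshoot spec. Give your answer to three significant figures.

ζ = −ln(OS)/√(π² + (ln OS)²). With OS = 0.498, ln OS = −0.6972 and ζ = 0.6972/3.218 = 0.217.
Then ω_n = 4/(ζ t_s) = 4/(0.217 × 1.79) = 10.3 rad/s.

ω_n ≈ 10.3 rad/s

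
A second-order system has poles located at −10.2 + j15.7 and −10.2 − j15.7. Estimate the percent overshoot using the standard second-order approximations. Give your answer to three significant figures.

%OS ≈ 13.0%

The poles are at −σ ± jω_d with σ = 10.2 and ω_d = 15.7, so ω_n = √(σ²+ω_d²) = 18.7 rad/s and ζ = σ/ω_n = 0.545.
%OS = 100·exp(−πζ/√(1−ζ²)) = 13.0%.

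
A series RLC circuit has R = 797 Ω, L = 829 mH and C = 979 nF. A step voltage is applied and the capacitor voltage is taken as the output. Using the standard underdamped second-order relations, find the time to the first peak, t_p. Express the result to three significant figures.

For a series RLC circuit (capacitor voltage as output), ω_n = 1/√(LC) = 1/√(829 mH · 979 nF) = 1110 rad/s.
ζ = (R/2)·√(C/L) = (797/2)·√(979 nF/829 mH) = 0.433.
The damped frequency ω_d = ω_n√(1−ζ²) = 1000 rad/s. t_p = π/ω_d = 0.00314 s.

t_p ≈ 0.00314 s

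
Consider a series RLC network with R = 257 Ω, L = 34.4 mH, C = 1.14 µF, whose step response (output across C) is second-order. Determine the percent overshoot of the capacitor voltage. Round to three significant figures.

%OS ≈ 3.16%

For a series RLC circuit (capacitor voltage as output), ω_n = 1/√(LC) = 1/√(34.4 mH · 1.14 µF) = 5050 rad/s.
ζ = (R/2)·√(C/L) = (257/2)·√(1.14 µF/34.4 mH) = 0.740.
Overshoot: exp(−π·0.740/√(1−0.740²)) = 0.0316, i.e. 3.16%.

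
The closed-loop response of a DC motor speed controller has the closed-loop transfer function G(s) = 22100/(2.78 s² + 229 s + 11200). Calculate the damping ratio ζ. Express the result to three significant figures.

Dividing through by 2.78: denominator becomes s² + 82.37 s + 4029.
So ω_n = √4029 = 63.5 rad/s and ζ = 82.37/(2·63.5) = 0.649.

ζ ≈ 0.649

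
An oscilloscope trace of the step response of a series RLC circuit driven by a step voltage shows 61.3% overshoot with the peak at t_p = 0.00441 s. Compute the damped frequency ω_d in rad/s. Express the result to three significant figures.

ω_d ≈ 712 rad/s

t_p = π/ω_d, so ω_d = π/0.00441 = 712 rad/s.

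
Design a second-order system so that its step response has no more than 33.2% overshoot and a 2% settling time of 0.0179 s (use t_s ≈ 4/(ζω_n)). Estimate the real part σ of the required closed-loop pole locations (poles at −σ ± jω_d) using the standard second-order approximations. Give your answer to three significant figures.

σ ≈ 223

The settling-time spec alone fixes σ = ζω_n = 4/t_s = 4/0.0179 = 223.
(Overshoot then fixes ζ = 0.331 and hence ω_d = σ·√(1−ζ²)/ζ = 637 rad/s.)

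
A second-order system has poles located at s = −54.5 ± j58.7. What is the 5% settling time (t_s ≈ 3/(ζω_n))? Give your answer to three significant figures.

For poles at −σ ± jω_d, ζω_n = σ = 54.5, so t_s ≈ 3/σ = 0.0550 s.

t_s ≈ 0.0550 s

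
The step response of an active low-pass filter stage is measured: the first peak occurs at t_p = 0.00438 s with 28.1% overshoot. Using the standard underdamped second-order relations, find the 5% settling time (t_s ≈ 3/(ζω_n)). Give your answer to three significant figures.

ζ from %OS: ζ = |ln 0.281|/√(π²+ln²0.281) = 0.375.
From t_p = π/ω_d, ω_d = π/0.00438 = 717 rad/s, so ω_n = ω_d/√(1−ζ²) = 774 rad/s.
t_s ≈ 3/(ζω_n) = 3/(0.375·774) = 0.0104 s.

t_s ≈ 0.0104 s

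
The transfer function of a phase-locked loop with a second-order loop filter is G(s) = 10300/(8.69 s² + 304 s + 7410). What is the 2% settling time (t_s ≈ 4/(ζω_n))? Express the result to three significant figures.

t_s ≈ 0.229 s

Dividing through by 8.69: denominator becomes s² + 34.98 s + 852.7.
So ω_n = √852.7 = 29.2 rad/s and ζ = 34.98/(2·29.2) = 0.599.
t_s ≈ 4/(ζω_n) = 0.229 s.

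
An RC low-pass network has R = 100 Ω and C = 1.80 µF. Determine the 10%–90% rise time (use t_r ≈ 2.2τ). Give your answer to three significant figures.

τ = RC = 100 × 1.80 µF = 0.000180 s.
t_r ≈ 2.2τ = 0.000396 s.

t_r ≈ 0.000396 s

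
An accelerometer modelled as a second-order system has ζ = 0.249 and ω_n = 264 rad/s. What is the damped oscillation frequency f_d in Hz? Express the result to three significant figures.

ω_d = ω_n√(1−ζ²) = 264·√0.938 = 256 rad/s.
f_d = ω_d/(2π) = 40.7 Hz.

f_d ≈ 40.7 Hz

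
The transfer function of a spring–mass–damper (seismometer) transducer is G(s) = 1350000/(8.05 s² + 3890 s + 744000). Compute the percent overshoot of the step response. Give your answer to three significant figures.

%OS ≈ 1.63%

Dividing through by 8.05: denominator becomes s² + 483.2 s + 92420.
So ω_n = √92420 = 304 rad/s and ζ = 483.2/(2·304) = 0.795.
Overshoot: exp(−π·0.795/√(1−0.795²)) = 0.0163, i.e. 1.63%.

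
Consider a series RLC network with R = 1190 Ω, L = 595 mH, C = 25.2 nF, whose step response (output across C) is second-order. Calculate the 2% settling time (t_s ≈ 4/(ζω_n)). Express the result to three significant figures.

For a series RLC circuit (capacitor voltage as output), ω_n = 1/√(LC) = 1/√(595 mH · 25.2 nF) = 8170 rad/s.
ζ = (R/2)·√(C/L) = (1190/2)·√(25.2 nF/595 mH) = 0.122.
t_s ≈ 4/(ζω_n) = 0.00400 s.

t_s ≈ 0.00400 s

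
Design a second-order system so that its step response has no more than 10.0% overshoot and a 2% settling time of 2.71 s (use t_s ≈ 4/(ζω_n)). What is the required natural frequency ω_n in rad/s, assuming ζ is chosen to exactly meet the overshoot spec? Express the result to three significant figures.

From %OS = 100·exp(−πζ/√(1−ζ²)), invert to get ζ = −ln(OS)/√(π² + ln²(OS)) with OS = 0.100.
−ln 0.100 = 2.303, so ζ = 2.303/√(π² + 5.302) = 0.591.
From t_s ≈ 4/(ζω_n): ω_n = 4/(ζ·t_s) = 4/(0.591·2.71) = 2.50 rad/s.

ω_n ≈ 2.50 rad/s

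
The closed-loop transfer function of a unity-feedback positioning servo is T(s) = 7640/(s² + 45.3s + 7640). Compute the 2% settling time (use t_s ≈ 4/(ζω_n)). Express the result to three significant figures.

ω_n = √7640 = 87.4 rad/s; ζ = 45.3/(2·87.4) = 0.259.
t_s ≈ 4/(ζω_n) = 4/(0.259·87.4) = 0.177 s.

t_s ≈ 0.177 s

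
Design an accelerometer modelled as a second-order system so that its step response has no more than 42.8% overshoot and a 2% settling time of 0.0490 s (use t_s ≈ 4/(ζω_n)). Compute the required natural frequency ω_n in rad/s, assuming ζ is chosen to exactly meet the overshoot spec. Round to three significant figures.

From %OS = 100·exp(−πζ/√(1−ζ²)), invert to get ζ = −ln(OS)/√(π² + ln²(OS)) with OS = 0.428.
−ln 0.428 = 0.8486, so ζ = 0.8486/√(π² + 0.7202) = 0.261.
From t_s ≈ 4/(ζω_n): ω_n = 4/(ζ·t_s) = 4/(0.261·0.0490) = 313 rad/s.

ω_n ≈ 313 rad/s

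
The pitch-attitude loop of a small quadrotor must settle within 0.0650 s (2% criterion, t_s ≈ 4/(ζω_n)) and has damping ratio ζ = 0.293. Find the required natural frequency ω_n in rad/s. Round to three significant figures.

ω_n ≈ 210 rad/s

Rearranging t_s ≈ 4/(ζω_n) gives ω_n = 4/(ζ·t_s) = 4/(0.293 × 0.0650) = 210 rad/s.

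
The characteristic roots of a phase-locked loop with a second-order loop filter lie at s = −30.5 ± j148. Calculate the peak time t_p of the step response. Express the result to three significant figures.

t_p ≈ 0.0212 s

t_p = π/ω_d with ω_d = 148 (the imaginary part), so t_p = 0.0212 s.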